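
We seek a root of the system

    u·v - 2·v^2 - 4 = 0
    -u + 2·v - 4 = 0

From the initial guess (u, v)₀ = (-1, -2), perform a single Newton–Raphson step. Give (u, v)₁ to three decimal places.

(-10.667, -3.333)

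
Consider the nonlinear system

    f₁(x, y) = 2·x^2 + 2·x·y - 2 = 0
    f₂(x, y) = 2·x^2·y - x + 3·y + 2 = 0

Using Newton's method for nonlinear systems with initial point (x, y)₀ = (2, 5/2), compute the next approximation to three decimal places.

At (2, 5/2): F = (16.000, 27.500).
Jacobian J = [[4·x + 2·y, 2·x], [4·x·y - 1, 2·x^2 + 3]].
At the point, J = [[13.000, 4.000], [19.000, 11.000]] (det J = 67.000).
Solving J·Δ = −F gives Δ = (-0.985, -0.799).
Then the next iterate is (x, y)₁ = (1.015, 1.701).

(1.015, 1.701)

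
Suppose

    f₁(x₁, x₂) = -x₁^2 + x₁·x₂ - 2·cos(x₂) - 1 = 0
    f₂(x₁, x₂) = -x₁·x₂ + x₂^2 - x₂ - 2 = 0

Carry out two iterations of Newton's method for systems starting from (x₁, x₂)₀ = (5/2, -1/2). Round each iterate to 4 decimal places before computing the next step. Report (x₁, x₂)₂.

At (5/2, -1/2): F = (-10.255165, 0.0000).
Jacobian J = [[-2·x₁ + x₂, x₁ + 2·sin(x₂)], [-x₂, -x₁ + 2·x₂ - 1]].
At the point, J = [[-5.5000, 1.541149], [0.5000, -4.5000]] (det J = 23.979426).
Solving J·Δ = −F gives Δ = (-1.9245, -0.2138).
Then the next iterate is (x₁, x₂)₁ = (0.5755, -0.7138).
Round to (0.5755, -0.7138) and repeat: F = (-3.253751, -0.365898), J = [[-1.8648, -0.733922], [0.7138, -3.0031]].
Δ = (-1.5517, -0.4907), so (x₁, x₂)₂ = (-0.9762, -1.2045).

(-0.9762, -1.2045)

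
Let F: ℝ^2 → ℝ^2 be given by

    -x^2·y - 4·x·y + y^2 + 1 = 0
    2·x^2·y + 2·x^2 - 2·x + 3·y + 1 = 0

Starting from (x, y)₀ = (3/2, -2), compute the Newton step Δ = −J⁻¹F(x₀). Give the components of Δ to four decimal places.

(-1.1607, 0.4286)

At (3/2, -2): F = (21.5000, -12.5000).
Jacobian J = [[-2·x·y - 4·y, -x^2 - 4·x + 2·y], [4·x·y + 4·x - 2, 2·x^2 + 3]].
At the point, J = [[14.0000, -12.2500], [-8.0000, 7.5000]] (det J = 7.0000).
Solving J·Δ = −F gives Δ = (-1.1607, 0.4286).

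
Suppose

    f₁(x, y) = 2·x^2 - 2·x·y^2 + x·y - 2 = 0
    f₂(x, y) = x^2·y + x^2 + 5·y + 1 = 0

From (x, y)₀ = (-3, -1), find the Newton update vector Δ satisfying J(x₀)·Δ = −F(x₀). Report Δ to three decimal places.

At (-3, -1): F = (25.000, -4.000).
Jacobian J = [[4·x - 2·y^2 + y, -4·x·y + x], [2·x·y + 2·x, x^2 + 5]].
At the point, J = [[-15.000, -15.000], [0.000, 14.000]] (det J = -210.000).
Solving J·Δ = −F gives Δ = (1.381, 0.286).

(1.381, 0.286)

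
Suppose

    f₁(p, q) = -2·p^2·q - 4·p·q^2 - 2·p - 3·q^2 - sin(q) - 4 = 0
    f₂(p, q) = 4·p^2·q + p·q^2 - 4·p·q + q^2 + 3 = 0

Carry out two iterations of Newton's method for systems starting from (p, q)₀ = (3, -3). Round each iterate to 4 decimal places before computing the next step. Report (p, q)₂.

At (3, -3): F = (-90.858880, -33.0000).
Jacobian J = [[-4·p·q - 4·q^2 - 2, -2·p^2 - 8·p·q - 6·q - cos(q)], [8·p·q + q^2 - 4·q, 4·p^2 + 2·p·q - 4·p + 2·q]].
At the point, J = [[-2.0000, 72.989992], [-51.0000, 0.0000]] (det J = 3722.489617).
Solving J·Δ = −F gives Δ = (-0.6471, 1.2271).
Then the next iterate is (p, q)₁ = (2.3529, -1.7729).
Round to (2.3529, -1.7729) and repeat: F = (-27.107937, -9.035504), J = [[2.113128, 33.137505], [-23.136877, 0.844241]].
Δ = (-0.3598, 0.8410), so (p, q)₂ = (1.9931, -0.9319).

(1.9931, -0.9319)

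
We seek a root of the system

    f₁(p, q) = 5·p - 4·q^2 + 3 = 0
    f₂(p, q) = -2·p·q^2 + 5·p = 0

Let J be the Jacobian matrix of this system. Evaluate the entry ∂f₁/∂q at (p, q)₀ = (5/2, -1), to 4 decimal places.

8.0000

∂f₁/∂q = -8·q.
At (5/2, -1) this is 8.0000.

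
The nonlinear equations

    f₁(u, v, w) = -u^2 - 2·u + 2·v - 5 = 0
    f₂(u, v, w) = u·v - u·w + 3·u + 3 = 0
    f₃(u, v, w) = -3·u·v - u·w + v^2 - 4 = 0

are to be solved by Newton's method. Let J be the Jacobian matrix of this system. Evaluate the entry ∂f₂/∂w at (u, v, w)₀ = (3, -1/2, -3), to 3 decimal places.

∂f₂/∂w = -u.
At (3, -1/2, -3) this is -3.000.

-3.000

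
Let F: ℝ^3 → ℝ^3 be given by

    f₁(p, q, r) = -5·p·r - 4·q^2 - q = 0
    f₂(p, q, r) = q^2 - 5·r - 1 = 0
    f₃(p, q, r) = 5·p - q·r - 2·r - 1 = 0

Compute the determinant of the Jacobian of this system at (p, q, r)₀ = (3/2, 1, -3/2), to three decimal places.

J = [[-5·r, -8·q - 1, -5·p], [0, 2·q, -5], [5, -r, -q - 2]].
At the point, J = [[7.500, -9.000, -7.500], [0.000, 2.000, -5.000], [5.000, 1.500, -3.000]].
det J = 311.250.

311.250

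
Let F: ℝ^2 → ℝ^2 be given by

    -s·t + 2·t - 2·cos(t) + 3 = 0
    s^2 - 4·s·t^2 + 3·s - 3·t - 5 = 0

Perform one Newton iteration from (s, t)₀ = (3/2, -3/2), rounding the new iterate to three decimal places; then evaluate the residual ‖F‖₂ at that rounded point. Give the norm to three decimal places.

At (3/2, -3/2): F = (2.10853, -7.250).
Jacobian J = [[-t, -s + 2·sin(t) + 2], [2·s - 4·t^2 + 3, -8·s·t - 3]].
At the point, J = [[1.500, -1.49499], [-3.000, 15.000]] (det J = 18.01503).
Solving J·Δ = −F gives Δ = (-1.154, 0.253).
Then the next iterate is (s, t)₁ = (0.346, -1.247).
Re-evaluating at (0.346, -1.247): F = (0.30113, -2.25342), so ‖F‖₂ = 2.273.

2.273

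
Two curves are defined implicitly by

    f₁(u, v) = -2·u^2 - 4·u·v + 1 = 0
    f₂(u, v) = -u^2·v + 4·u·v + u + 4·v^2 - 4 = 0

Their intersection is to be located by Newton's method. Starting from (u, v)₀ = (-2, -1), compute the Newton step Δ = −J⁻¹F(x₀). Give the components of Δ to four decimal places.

At (-2, -1): F = (-15.0000, 10.0000).
Jacobian J = [[-4·u - 4·v, -4·u], [-2·u·v + 4·v + 1, -u^2 + 4·u + 8·v]].
At the point, J = [[12.0000, 8.0000], [-7.0000, -20.0000]] (det J = -184.0000).
Solving J·Δ = −F gives Δ = (1.1957, 0.0815).

(1.1957, 0.0815)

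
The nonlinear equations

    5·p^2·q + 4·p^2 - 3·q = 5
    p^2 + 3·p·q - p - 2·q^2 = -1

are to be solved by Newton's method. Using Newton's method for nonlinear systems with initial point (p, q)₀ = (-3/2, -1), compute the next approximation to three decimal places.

At (-3/2, -1): F = (-4.250, 7.250).
Jacobian J = [[10·p·q + 8·p, 5·p^2 - 3], [2·p + 3·q - 1, 3·p - 4·q]].
At the point, J = [[3.000, 8.250], [-7.000, -0.500]] (det J = 56.250).
Solving J·Δ = −F gives Δ = (1.026, 0.142).
Then the next iterate is (p, q)₁ = (-0.474, -0.858).

(-0.474, -0.858)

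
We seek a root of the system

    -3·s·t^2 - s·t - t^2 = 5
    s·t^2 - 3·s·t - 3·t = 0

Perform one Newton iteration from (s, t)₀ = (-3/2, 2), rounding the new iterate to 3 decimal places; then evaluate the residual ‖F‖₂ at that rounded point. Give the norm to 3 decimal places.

2.455

At (-3/2, 2): F = (12.000, -3.000).
Jacobian J = [[-3·t^2 - t, -6·s·t - s - 2·t], [t^2 - 3·t, 2·s·t - 3·s - 3]].
At the point, J = [[-14.000, 15.500], [-2.000, -4.500]] (det J = 94.000).
Solving J·Δ = −F gives Δ = (0.080, -0.702).
Then the next iterate is (s, t)₁ = (-1.420, 1.298).
Re-evaluating at (-1.420, 1.298): F = (2.33562, -0.75694), so ‖F‖₂ = 2.455.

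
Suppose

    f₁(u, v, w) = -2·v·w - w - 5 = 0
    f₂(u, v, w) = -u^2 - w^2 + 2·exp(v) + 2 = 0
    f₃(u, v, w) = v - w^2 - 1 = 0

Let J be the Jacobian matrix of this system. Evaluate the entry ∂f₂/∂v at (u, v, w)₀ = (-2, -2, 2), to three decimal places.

0.271

∂f₂/∂v = 2·exp(v).
At (-2, -2, 2) this is 0.271.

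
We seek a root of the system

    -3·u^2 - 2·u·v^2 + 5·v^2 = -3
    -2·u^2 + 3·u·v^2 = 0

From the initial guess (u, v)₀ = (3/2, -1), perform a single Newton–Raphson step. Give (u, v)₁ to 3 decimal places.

(1.319, -0.940)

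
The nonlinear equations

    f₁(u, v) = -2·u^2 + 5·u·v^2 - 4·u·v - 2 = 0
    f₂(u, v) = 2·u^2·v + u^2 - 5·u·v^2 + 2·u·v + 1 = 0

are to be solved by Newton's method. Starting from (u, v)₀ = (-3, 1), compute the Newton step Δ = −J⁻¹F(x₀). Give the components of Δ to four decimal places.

At (-3, 1): F = (-23.0000, 37.0000).
Jacobian J = [[-4·u + 5·v^2 - 4·v, 10·u·v - 4·u], [4·u·v + 2·u - 5·v^2 + 2·v, 2·u^2 - 10·u·v + 2·u]].
At the point, J = [[13.0000, -18.0000], [-21.0000, 42.0000]] (det J = 168.0000).
Solving J·Δ = −F gives Δ = (1.7857, 0.0119).

(1.7857, 0.0119)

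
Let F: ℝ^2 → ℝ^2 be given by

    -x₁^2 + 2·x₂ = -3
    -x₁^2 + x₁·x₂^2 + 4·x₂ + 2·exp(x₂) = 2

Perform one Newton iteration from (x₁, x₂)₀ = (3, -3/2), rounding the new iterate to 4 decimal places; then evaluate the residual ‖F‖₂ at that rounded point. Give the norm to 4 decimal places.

6.7569

At (3, -3/2): F = (-9.0000, -9.803740).
Jacobian J = [[-2·x₁, 2], [-2·x₁ + x₂^2, 2·x₁·x₂ + 2·exp(x₂) + 4]].
At the point, J = [[-6.0000, 2.0000], [-3.7500, -4.553740]] (det J = 34.822438).
Solving J·Δ = −F gives Δ = (-1.7400, -0.7200).
Then the next iterate is (x₁, x₂)₁ = (1.2600, -2.2200).
Re-evaluating at (1.2600, -2.2200): F = (-3.0276, -6.040598), so ‖F‖₂ = 6.7569.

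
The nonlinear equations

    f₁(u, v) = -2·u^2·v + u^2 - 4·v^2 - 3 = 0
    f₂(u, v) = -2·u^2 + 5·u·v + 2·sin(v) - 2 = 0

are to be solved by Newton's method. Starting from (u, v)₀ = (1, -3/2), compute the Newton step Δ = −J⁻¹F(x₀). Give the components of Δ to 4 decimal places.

(-0.6009, 1.2807)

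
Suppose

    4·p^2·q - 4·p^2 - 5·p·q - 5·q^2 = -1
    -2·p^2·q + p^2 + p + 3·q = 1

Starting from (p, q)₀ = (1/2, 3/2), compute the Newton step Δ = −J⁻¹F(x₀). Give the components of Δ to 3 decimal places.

At (1/2, 3/2): F = (-13.500, 3.500).
Jacobian J = [[8·p·q - 8·p - 5·q, 4·p^2 - 5·p - 10·q], [-4·p·q + 2·p + 1, -2·p^2 + 3]].
At the point, J = [[-5.500, -16.500], [-1.000, 2.500]] (det J = -30.250).
Solving J·Δ = −F gives Δ = (0.793, -1.083).

(0.793, -1.083)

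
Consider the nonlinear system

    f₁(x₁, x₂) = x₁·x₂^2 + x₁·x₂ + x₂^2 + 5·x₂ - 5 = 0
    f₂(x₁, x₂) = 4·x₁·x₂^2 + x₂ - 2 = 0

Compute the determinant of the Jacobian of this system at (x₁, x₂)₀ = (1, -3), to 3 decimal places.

78.000

J = [[x₂^2 + x₂, 2·x₁·x₂ + x₁ + 2·x₂ + 5], [4·x₂^2, 8·x₁·x₂ + 1]].
At the point, J = [[6.000, -6.000], [36.000, -23.000]].
det J = 78.000.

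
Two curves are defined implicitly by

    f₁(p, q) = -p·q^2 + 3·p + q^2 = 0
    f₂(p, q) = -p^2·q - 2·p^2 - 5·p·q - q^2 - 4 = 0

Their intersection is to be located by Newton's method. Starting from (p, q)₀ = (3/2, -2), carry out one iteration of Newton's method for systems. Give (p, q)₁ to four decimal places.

At (3/2, -2): F = (2.5000, 7.0000).
Jacobian J = [[-q^2 + 3, -2·p·q + 2·q], [-2·p·q - 4·p - 5·q, -p^2 - 5·p - 2·q]].
At the point, J = [[-1.0000, 2.0000], [10.0000, -5.7500]] (det J = -14.2500).
Solving J·Δ = −F gives Δ = (-1.9912, -2.2456).
Then the next iterate is (p, q)₁ = (-0.4912, -4.2456).

(-0.4912, -4.2456)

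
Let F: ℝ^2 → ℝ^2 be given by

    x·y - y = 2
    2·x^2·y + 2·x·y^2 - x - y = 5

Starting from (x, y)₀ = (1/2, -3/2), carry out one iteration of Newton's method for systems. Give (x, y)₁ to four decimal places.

(-0.0682, -2.2955)

At (1/2, -3/2): F = (-1.2500, -2.5000).
Jacobian J = [[y, x - 1], [4·x·y + 2·y^2 - 1, 2·x^2 + 4·x·y - 1]].
At the point, J = [[-1.5000, -0.5000], [0.5000, -3.5000]] (det J = 5.5000).
Solving J·Δ = −F gives Δ = (-0.5682, -0.7955).
Then the next iterate is (x, y)₁ = (-0.0682, -2.2955).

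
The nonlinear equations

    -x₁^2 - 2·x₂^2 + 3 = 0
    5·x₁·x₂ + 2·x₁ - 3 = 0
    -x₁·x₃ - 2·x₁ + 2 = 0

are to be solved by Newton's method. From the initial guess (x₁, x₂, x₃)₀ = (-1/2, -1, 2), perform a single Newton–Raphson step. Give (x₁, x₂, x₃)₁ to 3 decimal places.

(-0.934, -1.079, -9.474)

At (-1/2, -1, 2): F = (0.750, -1.500, 4.000).
Jacobian J = [[-2·x₁, -4·x₂, 0], [5·x₂ + 2, 5·x₁, 0], [-x₃ - 2, 0, -x₁]].
At the point, J = [[1.000, 4.000, 0.000], [-3.000, -2.500, 0.000], [-4.000, 0.000, 0.500]] (det J = 4.750).
Solving J·Δ = −F gives Δ = (-0.434, -0.079, -11.474).
Then the next iterate is (x₁, x₂, x₃)₁ = (-0.934, -1.079, -9.474).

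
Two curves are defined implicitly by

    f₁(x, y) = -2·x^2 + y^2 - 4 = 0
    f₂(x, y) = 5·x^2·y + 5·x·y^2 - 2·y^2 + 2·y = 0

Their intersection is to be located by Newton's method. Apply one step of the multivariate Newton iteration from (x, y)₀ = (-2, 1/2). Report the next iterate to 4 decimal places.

(-0.5859, 0.9373)

At (-2, 1/2): F = (-11.7500, 8.0000).
Jacobian J = [[-4·x, 2·y], [10·x·y + 5·y^2, 5·x^2 + 10·x·y - 4·y + 2]].
At the point, J = [[8.0000, 1.0000], [-8.7500, 10.0000]] (det J = 88.7500).
Solving J·Δ = −F gives Δ = (1.4141, 0.4373).
Then the next iterate is (x, y)₁ = (-0.5859, 0.9373).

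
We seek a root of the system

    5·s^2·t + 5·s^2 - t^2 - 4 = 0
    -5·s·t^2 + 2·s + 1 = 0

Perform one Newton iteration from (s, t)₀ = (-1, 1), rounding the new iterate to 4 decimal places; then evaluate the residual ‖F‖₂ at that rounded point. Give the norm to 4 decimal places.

At (-1, 1): F = (5.0000, 4.0000).
Jacobian J = [[10·s·t + 10·s, 5·s^2 - 2·t], [-5·t^2 + 2, -10·s·t]].
At the point, J = [[-20.0000, 3.0000], [-3.0000, 10.0000]] (det J = -191.0000).
Solving J·Δ = −F gives Δ = (0.1990, -0.3403).
Then the next iterate is (s, t)₁ = (-0.8010, 0.6597).
Re-evaluating at (-0.8010, 0.6597): F = (0.889122, 1.140992), so ‖F‖₂ = 1.4465.

1.4465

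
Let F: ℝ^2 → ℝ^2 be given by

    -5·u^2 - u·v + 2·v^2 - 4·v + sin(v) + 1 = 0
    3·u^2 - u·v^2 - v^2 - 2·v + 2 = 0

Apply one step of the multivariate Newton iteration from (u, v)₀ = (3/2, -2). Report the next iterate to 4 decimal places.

(4.4343, -4.1777)

At (3/2, -2): F = (7.840703, 2.7500).
Jacobian J = [[-10·u - v, -u + 4·v + cos(v) - 4], [6·u - v^2, -2·u·v - 2·v - 2]].
At the point, J = [[-13.0000, -13.916147], [5.0000, 8.0000]] (det J = -34.419266).
Solving J·Δ = −F gives Δ = (2.9343, -2.1777).
Then the next iterate is (u, v)₁ = (4.4343, -4.1777).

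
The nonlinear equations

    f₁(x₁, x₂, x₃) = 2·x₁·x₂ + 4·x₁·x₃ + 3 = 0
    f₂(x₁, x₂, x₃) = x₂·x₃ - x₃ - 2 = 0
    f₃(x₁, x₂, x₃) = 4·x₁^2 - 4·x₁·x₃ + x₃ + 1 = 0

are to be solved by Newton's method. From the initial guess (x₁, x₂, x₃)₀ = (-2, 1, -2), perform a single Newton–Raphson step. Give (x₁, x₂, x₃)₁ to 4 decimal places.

At (-2, 1, -2): F = (15.0000, -2.0000, -1.0000).
Jacobian J = [[2·x₂ + 4·x₃, 2·x₁, 4·x₁], [0, x₃, x₂ - 1], [8·x₁ - 4·x₃, 0, -4·x₁ + 1]].
At the point, J = [[-6.0000, -4.0000, -8.0000], [0.0000, -2.0000, 0.0000], [-8.0000, 0.0000, 9.0000]] (det J = 236.0000).
Solving J·Δ = −F gives Δ = (1.3814, -1.0000, 1.3390).
Then the next iterate is (x₁, x₂, x₃)₁ = (-0.6186, 0.0000, -0.6610).

(-0.6186, 0.0000, -0.6610)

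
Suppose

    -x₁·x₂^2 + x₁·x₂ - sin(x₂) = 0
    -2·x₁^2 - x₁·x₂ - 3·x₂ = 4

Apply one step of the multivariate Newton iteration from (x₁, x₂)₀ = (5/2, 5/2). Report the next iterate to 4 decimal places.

(0.1324, 2.3810)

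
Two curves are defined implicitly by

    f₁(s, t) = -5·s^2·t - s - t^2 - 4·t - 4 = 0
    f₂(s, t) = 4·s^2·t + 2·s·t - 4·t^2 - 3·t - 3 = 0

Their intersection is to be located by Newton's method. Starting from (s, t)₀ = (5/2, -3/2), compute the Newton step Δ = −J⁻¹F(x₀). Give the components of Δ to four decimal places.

At (5/2, -3/2): F = (44.1250, -52.5000).
Jacobian J = [[-10·s·t - 1, -5·s^2 - 2·t - 4], [8·s·t + 2·t, 4·s^2 + 2·s - 8·t - 3]].
At the point, J = [[36.5000, -32.2500], [-33.0000, 39.0000]] (det J = 359.2500).
Solving J·Δ = −F gives Δ = (-0.0772, 1.2808).

(-0.0772, 1.2808)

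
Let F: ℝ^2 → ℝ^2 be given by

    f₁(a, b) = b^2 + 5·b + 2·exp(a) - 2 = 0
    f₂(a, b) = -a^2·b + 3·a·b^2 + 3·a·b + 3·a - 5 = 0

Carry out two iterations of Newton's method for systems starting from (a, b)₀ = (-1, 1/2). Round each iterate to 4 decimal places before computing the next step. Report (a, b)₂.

(1.7961, -0.8862)

At (-1, 1/2): F = (1.485759, -10.7500).
Jacobian J = [[2·exp(a), 2·b + 5], [-2·a·b + 3·b^2 + 3·b + 3, -a^2 + 6·a·b + 3·a]].
At the point, J = [[0.735759, 6.0000], [6.2500, -7.0000]] (det J = -42.650312).
Solving J·Δ = −F gives Δ = (1.2684, -0.4032).
Then the next iterate is (a, b)₁ = (0.2684, 0.0968).
Round to (0.2684, 0.0968) and repeat: F = (1.109111, -4.116285), J = [[2.615740, 5.1936], [3.266548, 0.889048]].
Δ = (1.5277, -0.9830), so (a, b)₂ = (1.7961, -0.8862).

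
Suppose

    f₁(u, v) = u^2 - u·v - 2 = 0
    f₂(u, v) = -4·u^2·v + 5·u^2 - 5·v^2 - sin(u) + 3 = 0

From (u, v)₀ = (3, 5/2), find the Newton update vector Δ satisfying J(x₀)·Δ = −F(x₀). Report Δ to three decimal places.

At (3, 5/2): F = (-0.500, -73.39112).
Jacobian J = [[2·u - v, -u], [-8·u·v + 10·u - cos(u), -4·u^2 - 10·v]].
At the point, J = [[3.500, -3.000], [-29.01001, -61.000]] (det J = -300.53002).
Solving J·Δ = −F gives Δ = (-0.631, -0.903).

(-0.631, -0.903)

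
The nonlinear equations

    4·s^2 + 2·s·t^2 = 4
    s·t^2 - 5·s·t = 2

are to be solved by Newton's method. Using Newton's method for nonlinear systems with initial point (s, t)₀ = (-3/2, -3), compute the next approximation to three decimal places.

(-0.536, -2.099)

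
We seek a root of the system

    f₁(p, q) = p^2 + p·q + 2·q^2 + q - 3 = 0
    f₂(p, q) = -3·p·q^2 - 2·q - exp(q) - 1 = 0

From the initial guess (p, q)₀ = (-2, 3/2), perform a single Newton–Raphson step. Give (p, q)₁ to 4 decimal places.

(-6.2351, -1.4176)

At (-2, 3/2): F = (4.0000, 5.018311).
Jacobian J = [[2·p + q, p + 4·q + 1], [-3·q^2, -6·p·q - exp(q) - 2]].
At the point, J = [[-2.5000, 5.0000], [-6.7500, 11.518311]] (det J = 4.954223).
Solving J·Δ = −F gives Δ = (-4.2351, -2.9176).
Then the next iterate is (p, q)₁ = (-6.2351, -1.4176).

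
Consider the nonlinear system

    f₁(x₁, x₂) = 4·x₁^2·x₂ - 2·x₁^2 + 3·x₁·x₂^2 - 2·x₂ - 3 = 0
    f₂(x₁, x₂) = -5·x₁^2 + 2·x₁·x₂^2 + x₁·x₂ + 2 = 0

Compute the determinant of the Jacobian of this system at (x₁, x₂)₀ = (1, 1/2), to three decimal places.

47.250

J = [[8·x₁·x₂ - 4·x₁ + 3·x₂^2, 4·x₁^2 + 6·x₁·x₂ - 2], [-10·x₁ + 2·x₂^2 + x₂, 4·x₁·x₂ + x₁]].
At the point, J = [[0.750, 5.000], [-9.000, 3.000]].
det J = 47.250.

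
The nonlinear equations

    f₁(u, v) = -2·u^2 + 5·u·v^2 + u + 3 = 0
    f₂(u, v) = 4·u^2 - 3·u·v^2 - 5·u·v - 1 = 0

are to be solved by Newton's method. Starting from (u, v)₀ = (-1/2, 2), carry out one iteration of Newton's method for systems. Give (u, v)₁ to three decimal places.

At (-1/2, 2): F = (-8.000, 11.000).
Jacobian J = [[-4·u + 5·v^2 + 1, 10·u·v], [8·u - 3·v^2 - 5·v, -6·u·v - 5·u]].
At the point, J = [[23.000, -10.000], [-26.000, 8.500]] (det J = -64.500).
Solving J·Δ = −F gives Δ = (0.651, 0.698).
Then the next iterate is (u, v)₁ = (0.151, 2.698).

(0.151, 2.698)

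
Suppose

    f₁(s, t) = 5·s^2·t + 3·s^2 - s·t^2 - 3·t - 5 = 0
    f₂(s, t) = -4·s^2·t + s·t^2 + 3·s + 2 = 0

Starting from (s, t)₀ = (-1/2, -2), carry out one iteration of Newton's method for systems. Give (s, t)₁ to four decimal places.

(3.6667, 1.6667)

At (-1/2, -2): F = (1.2500, 0.5000).
Jacobian J = [[10·s·t + 6·s - t^2, 5·s^2 - 2·s·t - 3], [-8·s·t + t^2 + 3, -4·s^2 + 2·s·t]].
At the point, J = [[3.0000, -3.7500], [-1.0000, 1.0000]] (det J = -0.7500).
Solving J·Δ = −F gives Δ = (4.1667, 3.6667).
Then the next iterate is (s, t)₁ = (3.6667, 1.6667).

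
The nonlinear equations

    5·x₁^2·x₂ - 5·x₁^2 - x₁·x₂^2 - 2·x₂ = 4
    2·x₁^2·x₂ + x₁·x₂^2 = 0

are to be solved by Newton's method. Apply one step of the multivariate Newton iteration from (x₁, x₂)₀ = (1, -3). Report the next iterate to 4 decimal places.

At (1, -3): F = (-27.0000, 3.0000).
Jacobian J = [[10·x₁·x₂ - 10·x₁ - x₂^2, 5·x₁^2 - 2·x₁·x₂ - 2], [4·x₁·x₂ + x₂^2, 2·x₁^2 + 2·x₁·x₂]].
At the point, J = [[-49.0000, 9.0000], [-3.0000, -4.0000]] (det J = 223.0000).
Solving J·Δ = −F gives Δ = (-0.3632, 1.0224).
Then the next iterate is (x₁, x₂)₁ = (0.6368, -1.9776).

(0.6368, -1.9776)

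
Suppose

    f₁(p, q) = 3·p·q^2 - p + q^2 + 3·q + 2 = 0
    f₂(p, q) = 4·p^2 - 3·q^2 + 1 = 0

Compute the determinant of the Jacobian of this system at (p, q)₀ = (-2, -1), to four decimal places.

220.0000

J = [[3·q^2 - 1, 6·p·q + 2·q + 3], [8·p, -6·q]].
At the point, J = [[2.0000, 13.0000], [-16.0000, 6.0000]].
det J = 220.0000.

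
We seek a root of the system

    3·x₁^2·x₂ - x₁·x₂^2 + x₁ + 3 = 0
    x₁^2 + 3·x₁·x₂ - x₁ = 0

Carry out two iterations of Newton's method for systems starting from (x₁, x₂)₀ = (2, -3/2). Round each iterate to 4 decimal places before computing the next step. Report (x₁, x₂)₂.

At (2, -3/2): F = (-17.5000, -7.0000).
Jacobian J = [[6·x₁·x₂ - x₂^2 + 1, 3·x₁^2 - 2·x₁·x₂], [2·x₁ + 3·x₂ - 1, 3·x₁]].
At the point, J = [[-19.2500, 18.0000], [-1.5000, 6.0000]] (det J = -88.5000).
Solving J·Δ = −F gives Δ = (0.2373, 1.2260).
Then the next iterate is (x₁, x₂)₁ = (2.2373, -0.2740).
Round to (2.2373, -0.2740) and repeat: F = (0.954802, 0.929151), J = [[-2.753197, 16.242574], [2.6526, 6.7119]].
Δ = (-0.1410, -0.0827), so (x₁, x₂)₂ = (2.0963, -0.3567).

(2.0963, -0.3567)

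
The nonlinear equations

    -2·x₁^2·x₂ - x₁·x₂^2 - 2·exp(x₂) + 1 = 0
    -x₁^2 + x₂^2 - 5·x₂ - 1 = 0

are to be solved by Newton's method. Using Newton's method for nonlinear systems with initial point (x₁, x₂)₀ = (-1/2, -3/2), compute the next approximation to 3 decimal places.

(-0.531, -0.441)

At (-1/2, -3/2): F = (2.42874, 8.500).
Jacobian J = [[-4·x₁·x₂ - x₂^2, -2·x₁^2 - 2·x₁·x₂ - 2·exp(x₂)], [-2·x₁, 2·x₂ - 5]].
At the point, J = [[-5.250, -2.44626], [1.000, -8.000]] (det J = 44.44626).
Solving J·Δ = −F gives Δ = (-0.031, 1.059).
Then the next iterate is (x₁, x₂)₁ = (-0.531, -0.441).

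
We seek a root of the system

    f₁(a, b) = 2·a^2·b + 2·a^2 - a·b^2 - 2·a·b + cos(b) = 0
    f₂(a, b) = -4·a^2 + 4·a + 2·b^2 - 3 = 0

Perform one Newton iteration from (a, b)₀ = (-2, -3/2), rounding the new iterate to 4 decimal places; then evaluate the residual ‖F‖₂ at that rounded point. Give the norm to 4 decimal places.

5.2606

At (-2, -3/2): F = (-5.429263, -22.5000).
Jacobian J = [[4·a·b + 4·a - b^2 - 2·b, 2·a^2 - 2·a·b - 2·a - sin(b)], [-8·a + 4, 4·b]].
At the point, J = [[4.7500, 6.997495], [20.0000, -6.0000]] (det J = -168.449900).
Solving J·Δ = −F gives Δ = (1.1280, 0.0102).
Then the next iterate is (a, b)₁ = (-0.8720, -1.4898).
Re-evaluating at (-0.8720, -1.4898): F = (-1.326768, -5.090528), so ‖F‖₂ = 5.2606.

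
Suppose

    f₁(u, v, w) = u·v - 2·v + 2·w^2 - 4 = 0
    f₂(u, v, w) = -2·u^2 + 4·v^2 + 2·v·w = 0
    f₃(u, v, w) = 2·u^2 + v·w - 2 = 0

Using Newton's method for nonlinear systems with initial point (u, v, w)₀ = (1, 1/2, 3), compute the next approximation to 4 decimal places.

(0.8704, 0.3613, 1.8688)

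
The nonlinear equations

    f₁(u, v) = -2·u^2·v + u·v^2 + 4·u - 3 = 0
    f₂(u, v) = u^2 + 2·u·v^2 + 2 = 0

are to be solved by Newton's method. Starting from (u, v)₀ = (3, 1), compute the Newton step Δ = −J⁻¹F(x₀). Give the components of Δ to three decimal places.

(-11.000, 5.917)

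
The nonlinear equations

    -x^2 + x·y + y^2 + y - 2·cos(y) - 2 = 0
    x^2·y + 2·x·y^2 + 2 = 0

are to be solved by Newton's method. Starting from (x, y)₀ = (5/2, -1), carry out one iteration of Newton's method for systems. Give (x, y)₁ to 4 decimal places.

(0.4727, 0.8219)

At (5/2, -1): F = (-11.830605, 0.7500).
Jacobian J = [[-2·x + y, x + 2·y + 2·sin(y) + 1], [2·x·y + 2·y^2, x^2 + 4·x·y]].
At the point, J = [[-6.0000, -0.182942], [-3.0000, -3.7500]] (det J = 21.951174).
Solving J·Δ = −F gives Δ = (-2.0273, 1.8219).
Then the next iterate is (x, y)₁ = (0.4727, 0.8219).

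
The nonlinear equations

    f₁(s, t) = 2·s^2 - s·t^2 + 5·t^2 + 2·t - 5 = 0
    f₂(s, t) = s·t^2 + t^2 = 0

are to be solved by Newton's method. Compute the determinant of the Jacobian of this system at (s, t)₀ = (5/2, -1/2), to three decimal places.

J = [[4·s - t^2, -2·s·t + 10·t + 2], [t^2, 2·s·t + 2·t]].
At the point, J = [[9.750, -0.500], [0.250, -3.500]].
det J = -34.000.

-34.000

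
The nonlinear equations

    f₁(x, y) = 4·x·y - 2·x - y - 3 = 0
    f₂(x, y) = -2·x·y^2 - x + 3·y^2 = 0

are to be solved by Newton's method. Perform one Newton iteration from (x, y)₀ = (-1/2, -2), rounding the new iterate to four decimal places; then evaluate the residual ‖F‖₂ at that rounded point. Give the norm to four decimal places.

4.4244

At (-1/2, -2): F = (4.0000, 16.5000).
Jacobian J = [[4·y - 2, 4·x - 1], [-2·y^2 - 1, -4·x·y + 6·y]].
At the point, J = [[-10.0000, -3.0000], [-9.0000, -16.0000]] (det J = 133.0000).
Solving J·Δ = −F gives Δ = (0.1090, 0.9699).
Then the next iterate is (x, y)₁ = (-0.3910, -1.0301).
Re-evaluating at (-0.3910, -1.0301): F = (0.423176, 4.404103), so ‖F‖₂ = 4.4244.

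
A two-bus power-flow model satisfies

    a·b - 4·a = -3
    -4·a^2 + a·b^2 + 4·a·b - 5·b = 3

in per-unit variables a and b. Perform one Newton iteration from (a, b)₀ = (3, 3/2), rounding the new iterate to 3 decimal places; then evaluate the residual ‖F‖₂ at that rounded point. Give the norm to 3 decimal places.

At (3, 3/2): F = (-4.500, -21.750).
Jacobian J = [[b - 4, a], [-8·a + b^2 + 4·b, 2·a·b + 4·a - 5]].
At the point, J = [[-2.500, 3.000], [-15.750, 16.000]] (det J = 7.250).
Solving J·Δ = −F gives Δ = (0.931, 2.276).
Then the next iterate is (a, b)₁ = (3.931, 3.776).
Re-evaluating at (3.931, 3.776): F = (2.11946, 31.73167), so ‖F‖₂ = 31.802.

31.802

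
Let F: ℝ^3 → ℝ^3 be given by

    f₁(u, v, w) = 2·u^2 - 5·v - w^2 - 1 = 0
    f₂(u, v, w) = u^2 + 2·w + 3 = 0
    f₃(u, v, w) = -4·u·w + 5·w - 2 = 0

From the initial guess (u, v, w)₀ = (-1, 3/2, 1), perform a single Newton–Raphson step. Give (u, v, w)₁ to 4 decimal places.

(3.0000, -3.6000, 2.0000)

At (-1, 3/2, 1): F = (-7.5000, 6.0000, 7.0000).
Jacobian J = [[4·u, -5, -2·w], [2·u, 0, 2], [-4·w, 0, -4·u + 5]].
At the point, J = [[-4.0000, -5.0000, -2.0000], [-2.0000, 0.0000, 2.0000], [-4.0000, 0.0000, 9.0000]] (det J = -50.0000).
Solving J·Δ = −F gives Δ = (4.0000, -5.1000, 1.0000).
Then the next iterate is (u, v, w)₁ = (3.0000, -3.6000, 2.0000).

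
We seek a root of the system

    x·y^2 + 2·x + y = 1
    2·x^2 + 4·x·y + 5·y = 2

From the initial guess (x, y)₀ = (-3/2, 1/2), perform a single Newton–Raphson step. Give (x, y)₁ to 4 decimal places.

(-0.3529, -2.0882)

At (-3/2, 1/2): F = (-3.8750, 2.0000).
Jacobian J = [[y^2 + 2, 2·x·y + 1], [4·x + 4·y, 4·x + 5]].
At the point, J = [[2.2500, -0.5000], [-4.0000, -1.0000]] (det J = -4.2500).
Solving J·Δ = −F gives Δ = (1.1471, -2.5882).
Then the next iterate is (x, y)₁ = (-0.3529, -2.0882).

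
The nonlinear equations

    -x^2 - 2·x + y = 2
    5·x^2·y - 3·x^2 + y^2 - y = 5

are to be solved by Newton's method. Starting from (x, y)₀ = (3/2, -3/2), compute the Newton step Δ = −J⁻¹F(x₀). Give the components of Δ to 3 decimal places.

At (3/2, -3/2): F = (-8.750, -24.875).
Jacobian J = [[-2·x - 2, 1], [10·x·y - 6·x, 5·x^2 + 2·y - 1]].
At the point, J = [[-5.000, 1.000], [-31.500, 7.250]] (det J = -4.750).
Solving J·Δ = −F gives Δ = (-8.118, -31.842).

(-8.118, -31.842)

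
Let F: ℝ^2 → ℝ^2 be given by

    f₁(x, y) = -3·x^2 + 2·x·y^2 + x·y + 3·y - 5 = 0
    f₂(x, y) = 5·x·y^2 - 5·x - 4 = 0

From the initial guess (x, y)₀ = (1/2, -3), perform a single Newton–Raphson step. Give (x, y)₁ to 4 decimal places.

(2.3594, 3.0250)

At (1/2, -3): F = (-7.2500, 16.0000).
Jacobian J = [[-6·x + 2·y^2 + y, 4·x·y + x + 3], [5·y^2 - 5, 10·x·y]].
At the point, J = [[12.0000, -2.5000], [40.0000, -15.0000]] (det J = -80.0000).
Solving J·Δ = −F gives Δ = (1.8594, 6.0250).
Then the next iterate is (x, y)₁ = (2.3594, 3.0250).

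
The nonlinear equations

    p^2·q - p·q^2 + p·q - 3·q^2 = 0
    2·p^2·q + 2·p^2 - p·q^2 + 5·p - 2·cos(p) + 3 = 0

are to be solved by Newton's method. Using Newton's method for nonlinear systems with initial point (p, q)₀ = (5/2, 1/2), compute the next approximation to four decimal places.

(0.4178, 1.3387)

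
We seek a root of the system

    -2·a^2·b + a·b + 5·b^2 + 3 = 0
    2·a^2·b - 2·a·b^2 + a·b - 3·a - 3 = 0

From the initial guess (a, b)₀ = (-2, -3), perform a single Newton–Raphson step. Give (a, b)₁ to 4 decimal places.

(-0.8395, -1.8333)

At (-2, -3): F = (78.0000, 21.0000).
Jacobian J = [[-4·a·b + b, -2·a^2 + a + 10·b], [4·a·b - 2·b^2 + b - 3, 2·a^2 - 4·a·b + a]].
At the point, J = [[-27.0000, -40.0000], [0.0000, -18.0000]] (det J = 486.0000).
Solving J·Δ = −F gives Δ = (1.1605, 1.1667).
Then the next iterate is (a, b)₁ = (-0.8395, -1.8333).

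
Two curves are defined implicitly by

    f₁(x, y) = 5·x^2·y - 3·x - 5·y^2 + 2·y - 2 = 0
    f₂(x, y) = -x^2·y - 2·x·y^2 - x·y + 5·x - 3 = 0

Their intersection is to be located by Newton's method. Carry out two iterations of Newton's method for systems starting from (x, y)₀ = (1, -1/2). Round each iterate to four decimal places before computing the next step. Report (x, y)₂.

(0.8779, 1.3619)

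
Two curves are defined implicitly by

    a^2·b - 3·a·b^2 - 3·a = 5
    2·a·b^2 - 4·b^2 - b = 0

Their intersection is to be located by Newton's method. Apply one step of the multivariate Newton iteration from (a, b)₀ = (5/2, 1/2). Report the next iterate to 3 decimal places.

(3.000, -9.000)

At (5/2, 1/2): F = (-11.250, -0.250).
Jacobian J = [[2·a·b - 3·b^2 - 3, a^2 - 6·a·b], [2·b^2, 4·a·b - 8·b - 1]].
At the point, J = [[-1.250, -1.250], [0.500, 0.000]] (det J = 0.625).
Solving J·Δ = −F gives Δ = (0.500, -9.500).
Then the next iterate is (a, b)₁ = (3.000, -9.000).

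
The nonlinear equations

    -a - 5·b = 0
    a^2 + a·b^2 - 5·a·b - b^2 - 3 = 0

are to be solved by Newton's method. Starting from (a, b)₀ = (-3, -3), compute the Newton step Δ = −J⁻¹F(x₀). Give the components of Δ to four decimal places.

At (-3, -3): F = (18.0000, -75.0000).
Jacobian J = [[-1, -5], [2·a + b^2 - 5·b, 2·a·b - 5·a - 2·b]].
At the point, J = [[-1.0000, -5.0000], [18.0000, 39.0000]] (det J = 51.0000).
Solving J·Δ = −F gives Δ = (-6.4118, 4.8824).

(-6.4118, 4.8824)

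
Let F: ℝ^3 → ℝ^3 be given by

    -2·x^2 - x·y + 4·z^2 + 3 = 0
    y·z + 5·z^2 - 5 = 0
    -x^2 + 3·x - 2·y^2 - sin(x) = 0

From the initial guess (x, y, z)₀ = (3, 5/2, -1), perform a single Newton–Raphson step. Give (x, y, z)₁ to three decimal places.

At (3, 5/2, -1): F = (-18.500, -2.500, -12.64112).
Jacobian J = [[-4·x - y, -x, 8·z], [0, z, y + 10·z], [-2·x - cos(x) + 3, -4·y, 0]].
At the point, J = [[-14.500, -3.000, -8.000], [0.000, -1.000, -7.500], [-2.01001, -10.000, 0.000]] (det J = 1058.35489).
Solving J·Δ = −F gives Δ = (-0.949, -1.073, -0.190).
Then the next iterate is (x, y, z)₁ = (2.051, 1.427, -1.190).

(2.051, 1.427, -1.190)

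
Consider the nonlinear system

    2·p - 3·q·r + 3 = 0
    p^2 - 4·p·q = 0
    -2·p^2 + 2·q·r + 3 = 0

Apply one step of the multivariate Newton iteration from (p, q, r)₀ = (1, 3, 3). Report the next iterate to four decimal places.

At (1, 3, 3): F = (-22.0000, -11.0000, 19.0000).
Jacobian J = [[2, -3·r, -3·q], [2·p - 4·q, -4·p, 0], [-4·p, 2·r, 2·q]].
At the point, J = [[2.0000, -9.0000, -9.0000], [-10.0000, -4.0000, 0.0000], [-4.0000, 6.0000, 6.0000]] (det J = 96.0000).
Solving J·Δ = −F gives Δ = (1.6250, -6.8125, 4.7292).
Then the next iterate is (p, q, r)₁ = (2.6250, -3.8125, 7.7292).

(2.6250, -3.8125, 7.7292)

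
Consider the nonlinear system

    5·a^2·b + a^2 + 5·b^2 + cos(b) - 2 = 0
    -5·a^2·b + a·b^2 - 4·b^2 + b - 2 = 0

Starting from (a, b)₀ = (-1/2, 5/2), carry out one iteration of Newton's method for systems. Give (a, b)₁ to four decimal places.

At (-1/2, 5/2): F = (31.823856, -30.7500).
Jacobian J = [[10·a·b + 2·a, 5·a^2 + 10·b - sin(b)], [-10·a·b + b^2, -5·a^2 + 2·a·b - 8·b + 1]].
At the point, J = [[-13.5000, 25.651528], [18.7500, -22.7500]] (det J = -173.841147).
Solving J·Δ = −F gives Δ = (0.3727, -1.0445).
Then the next iterate is (a, b)₁ = (-0.1273, 1.4555).

(-0.1273, 1.4555)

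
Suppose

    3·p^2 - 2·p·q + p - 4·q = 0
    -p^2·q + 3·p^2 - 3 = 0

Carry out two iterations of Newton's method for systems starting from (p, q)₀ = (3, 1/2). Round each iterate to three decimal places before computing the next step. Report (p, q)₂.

At (3, 1/2): F = (25.000, 19.500).
Jacobian J = [[6·p - 2·q + 1, -2·p - 4], [-2·p·q + 6·p, -p^2]].
At the point, J = [[18.000, -10.000], [15.000, -9.000]] (det J = -12.000).
Solving J·Δ = −F gives Δ = (-2.500, -2.000).
Then the next iterate is (p, q)₁ = (0.500, -1.500).
Round to (0.500, -1.500) and repeat: F = (8.750, -1.875), J = [[7.000, -5.000], [4.500, -0.250]].
Δ = (0.557, 2.530), so (p, q)₂ = (1.057, 1.030).

(1.057, 1.030)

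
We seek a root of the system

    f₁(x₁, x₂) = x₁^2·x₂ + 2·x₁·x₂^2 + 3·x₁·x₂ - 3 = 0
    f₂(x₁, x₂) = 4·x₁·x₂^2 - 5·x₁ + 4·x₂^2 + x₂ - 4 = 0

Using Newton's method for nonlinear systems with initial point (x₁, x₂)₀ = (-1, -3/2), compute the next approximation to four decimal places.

At (-1, -3/2): F = (-4.5000, -0.5000).
Jacobian J = [[2·x₁·x₂ + 2·x₂^2 + 3·x₂, x₁^2 + 4·x₁·x₂ + 3·x₁], [4·x₂^2 - 5, 8·x₁·x₂ + 8·x₂ + 1]].
At the point, J = [[3.0000, 4.0000], [4.0000, 1.0000]] (det J = -13.0000).
Solving J·Δ = −F gives Δ = (-0.1923, 1.2692).
Then the next iterate is (x₁, x₂)₁ = (-1.1923, -0.2308).

(-1.1923, -0.2308)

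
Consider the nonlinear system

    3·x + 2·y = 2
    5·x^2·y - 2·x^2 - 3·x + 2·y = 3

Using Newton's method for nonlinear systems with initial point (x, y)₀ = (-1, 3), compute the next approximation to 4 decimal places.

(-0.6076, 1.9114)

At (-1, 3): F = (1.0000, 19.0000).
Jacobian J = [[3, 2], [10·x·y - 4·x - 3, 5·x^2 + 2]].
At the point, J = [[3.0000, 2.0000], [-29.0000, 7.0000]] (det J = 79.0000).
Solving J·Δ = −F gives Δ = (0.3924, -1.0886).
Then the next iterate is (x, y)₁ = (-0.6076, 1.9114).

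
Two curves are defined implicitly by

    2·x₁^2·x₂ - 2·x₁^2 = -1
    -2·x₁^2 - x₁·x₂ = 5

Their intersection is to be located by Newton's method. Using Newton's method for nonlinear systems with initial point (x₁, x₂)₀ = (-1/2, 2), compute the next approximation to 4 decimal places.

(2.5000, 11.0000)

At (-1/2, 2): F = (1.5000, -4.5000).
Jacobian J = [[4·x₁·x₂ - 4·x₁, 2·x₁^2], [-4·x₁ - x₂, -x₁]].
At the point, J = [[-2.0000, 0.5000], [0.0000, 0.5000]] (det J = -1.0000).
Solving J·Δ = −F gives Δ = (3.0000, 9.0000).
Then the next iterate is (x₁, x₂)₁ = (2.5000, 11.0000).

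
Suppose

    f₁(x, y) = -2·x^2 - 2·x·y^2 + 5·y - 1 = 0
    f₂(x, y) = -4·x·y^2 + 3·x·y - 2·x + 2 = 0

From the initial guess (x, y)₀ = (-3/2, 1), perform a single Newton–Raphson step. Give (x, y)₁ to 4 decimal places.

At (-3/2, 1): F = (2.5000, 6.5000).
Jacobian J = [[-4·x - 2·y^2, -4·x·y + 5], [-4·y^2 + 3·y - 2, -8·x·y + 3·x]].
At the point, J = [[4.0000, 11.0000], [-3.0000, 7.5000]] (det J = 63.0000).
Solving J·Δ = −F gives Δ = (0.8373, -0.5317).
Then the next iterate is (x, y)₁ = (-0.6627, 0.4683).

(-0.6627, 0.4683)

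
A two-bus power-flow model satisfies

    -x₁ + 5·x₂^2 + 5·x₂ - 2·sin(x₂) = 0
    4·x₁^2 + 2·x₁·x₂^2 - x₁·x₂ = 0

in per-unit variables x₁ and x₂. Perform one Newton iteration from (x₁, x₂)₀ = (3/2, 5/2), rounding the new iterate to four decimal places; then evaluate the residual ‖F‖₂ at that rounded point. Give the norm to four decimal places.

At (3/2, 5/2): F = (41.053056, 24.0000).
Jacobian J = [[-1, 10·x₂ - 2·cos(x₂) + 5], [8·x₁ + 2·x₂^2 - x₂, 4·x₁·x₂ - x₁]].
At the point, J = [[-1.0000, 31.602287], [22.0000, 13.5000]] (det J = -708.750319).
Solving J·Δ = −F gives Δ = (-0.2882, -1.3082).
Then the next iterate is (x₁, x₂)₁ = (1.2118, 1.1918).
Re-evaluating at (1.2118, 1.1918): F = (9.991063, 7.872064), so ‖F‖₂ = 12.7197.

12.7197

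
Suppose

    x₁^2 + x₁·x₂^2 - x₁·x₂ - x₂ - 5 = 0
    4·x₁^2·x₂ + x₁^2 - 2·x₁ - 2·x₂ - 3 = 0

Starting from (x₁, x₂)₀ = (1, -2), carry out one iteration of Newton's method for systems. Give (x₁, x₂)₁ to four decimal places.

(0.5000, -2.0000)

At (1, -2): F = (4.0000, -8.0000).
Jacobian J = [[2·x₁ + x₂^2 - x₂, 2·x₁·x₂ - x₁ - 1], [8·x₁·x₂ + 2·x₁ - 2, 4·x₁^2 - 2]].
At the point, J = [[8.0000, -6.0000], [-16.0000, 2.0000]] (det J = -80.0000).
Solving J·Δ = −F gives Δ = (-0.5000, 0.0000).
Then the next iterate is (x₁, x₂)₁ = (0.5000, -2.0000).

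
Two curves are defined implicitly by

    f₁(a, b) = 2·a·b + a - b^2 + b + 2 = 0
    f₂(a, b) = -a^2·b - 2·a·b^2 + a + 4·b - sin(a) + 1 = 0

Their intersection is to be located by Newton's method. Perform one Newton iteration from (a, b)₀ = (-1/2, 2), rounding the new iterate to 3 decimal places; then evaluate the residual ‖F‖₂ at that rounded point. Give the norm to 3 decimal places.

At (-1/2, 2): F = (-2.500, 12.47943).
Jacobian J = [[2·b + 1, 2·a - 2·b + 1], [-2·a·b - 2·b^2 - cos(a) + 1, -a^2 - 4·a·b + 4]].
At the point, J = [[5.000, -4.000], [-5.87758, 7.750]] (det J = 15.23967).
Solving J·Δ = −F gives Δ = (-2.004, -3.130).
Then the next iterate is (a, b)₁ = (-2.504, -1.130).
Re-evaluating at (-2.504, -1.130): F = (2.74814, 8.05110), so ‖F‖₂ = 8.507.

8.507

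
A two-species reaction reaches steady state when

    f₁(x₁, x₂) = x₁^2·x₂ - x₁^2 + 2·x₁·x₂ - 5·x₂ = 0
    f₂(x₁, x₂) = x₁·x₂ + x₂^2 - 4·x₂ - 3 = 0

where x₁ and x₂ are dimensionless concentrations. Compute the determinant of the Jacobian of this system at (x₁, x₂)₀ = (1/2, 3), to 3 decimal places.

31.250

J = [[2·x₁·x₂ - 2·x₁ + 2·x₂, x₁^2 + 2·x₁ - 5], [x₂, x₁ + 2·x₂ - 4]].
At the point, J = [[8.000, -3.750], [3.000, 2.500]].
det J = 31.250.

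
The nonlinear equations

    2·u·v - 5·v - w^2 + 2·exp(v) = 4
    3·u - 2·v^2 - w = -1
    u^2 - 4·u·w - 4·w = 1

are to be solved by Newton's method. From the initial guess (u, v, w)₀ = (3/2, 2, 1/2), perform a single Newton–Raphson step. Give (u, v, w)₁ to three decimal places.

At (3/2, 2, 1/2): F = (6.52811, -3.000, -3.750).
Jacobian J = [[2·v, 2·u + 2·exp(v) - 5, -2·w], [3, -4·v, -1], [2·u - 4·w, 0, -4·u - 4]].
At the point, J = [[4.000, 12.77811, -1.000], [3.000, -8.000, -1.000], [1.000, 0.000, -10.000]] (det J = 682.56525).
Solving J·Δ = −F gives Δ = (-0.318, -0.443, -0.407).
Then the next iterate is (u, v, w)₁ = (1.182, 1.557, 0.093).

(1.182, 1.557, 0.093)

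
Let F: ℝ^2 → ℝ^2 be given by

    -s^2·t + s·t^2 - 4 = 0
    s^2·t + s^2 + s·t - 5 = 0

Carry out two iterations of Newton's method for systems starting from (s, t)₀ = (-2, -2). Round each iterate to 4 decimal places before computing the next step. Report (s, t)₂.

At (-2, -2): F = (-4.0000, -5.0000).
Jacobian J = [[-2·s·t + t^2, -s^2 + 2·s·t], [2·s·t + 2·s + t, s^2 + s]].
At the point, J = [[-4.0000, 4.0000], [2.0000, 2.0000]] (det J = -16.0000).
Solving J·Δ = −F gives Δ = (0.7500, 1.7500).
Then the next iterate is (s, t)₁ = (-1.2500, -0.2500).
Round to (-1.2500, -0.2500) and repeat: F = (-3.6875, -3.515625), J = [[-0.5625, -0.9375], [-2.1250, 0.3125]].
Δ = (-2.0518, -2.7023), so (s, t)₂ = (-3.3018, -2.9523).

(-3.3018, -2.9523)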